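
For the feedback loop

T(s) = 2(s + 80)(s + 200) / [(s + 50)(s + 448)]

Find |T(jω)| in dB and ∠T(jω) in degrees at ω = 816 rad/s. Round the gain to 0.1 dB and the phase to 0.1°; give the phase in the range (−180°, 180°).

5.2 dB, 12.9°

At s = jω = j816:
zero (s+80): 80 + j816 → |·| = √(80²+816²) = √672256 ≈ 819.91, ∠ = arctan(816/80) ≈ 84.40°
zero (s+200): 200 + j816 → |·| = √(200²+816²) = √705856 ≈ 840.15, ∠ = arctan(816/200) ≈ 76.23°
pole (s+50): 50 + j816 → |·| = √(50²+816²) = √668356 ≈ 817.53, ∠ = arctan(816/50) ≈ 86.49°
pole (s+448): 448 + j816 → |·| = √(448²+816²) = √866560 ≈ 930.89, ∠ = arctan(816/448) ≈ 61.23°
|T| = 2 · 6.8885e+05 / 7.6103e+05 ≈ 1.8103
Gain = 20 log₁₀(1.8103) ≈ 5.16 dB
∠T = 160.63° − 147.72° = 12.91°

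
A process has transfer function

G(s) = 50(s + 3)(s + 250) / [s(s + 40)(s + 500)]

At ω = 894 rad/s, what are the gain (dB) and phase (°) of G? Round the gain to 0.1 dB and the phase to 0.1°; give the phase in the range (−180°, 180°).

-25.9 dB, -74.0°

At s = jω = j894:
zero (s+3): 3 + j894 → |·| = √(3²+894²) = √799245 ≈ 894.01, ∠ = arctan(894/3) ≈ 89.81°
zero (s+250): 250 + j894 → |·| = √(250²+894²) = √861736 ≈ 928.3, ∠ = arctan(894/250) ≈ 74.38°
pole (s+40): 40 + j894 → |·| = √(40²+894²) = √800836 ≈ 894.89, ∠ = arctan(894/40) ≈ 87.44°
pole (s+500): 500 + j894 → |·| = √(500²+894²) = √1049236 ≈ 1024.3, ∠ = arctan(894/500) ≈ 60.78°
pole at origin: |s| = 894, ∠ = 90.00° (in denominator)
|G| = 50 · 8.2991e+05 / 8.1947e+08 ≈ 0.050637
Gain = 20 log₁₀(0.050637) ≈ -25.91 dB
∠G = 164.19° − 238.22° = -74.03°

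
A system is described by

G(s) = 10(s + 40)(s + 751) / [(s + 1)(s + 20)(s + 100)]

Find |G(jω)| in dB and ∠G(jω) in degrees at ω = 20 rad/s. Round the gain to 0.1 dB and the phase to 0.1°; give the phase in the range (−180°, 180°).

15.3 dB, -115.4°

At s = jω = j20:
zero (s+40): 40 + j20 → |·| = √(40²+20²) = √2000 ≈ 44.721, ∠ = arctan(20/40) ≈ 26.57°
zero (s+751): 751 + j20 → |·| = √(751²+20²) = √564401 ≈ 751.27, ∠ = arctan(20/751) ≈ 1.53°
pole (s+1): 1 + j20 → |·| = √(1²+20²) = √401 ≈ 20.025, ∠ = arctan(20/1) ≈ 87.14°
pole (s+20): 20 + j20 → |·| = √(20²+20²) = √800 ≈ 28.284, ∠ = arctan(20/20) ≈ 45.00°
pole (s+100): 100 + j20 → |·| = √(100²+20²) = √10400 ≈ 101.98, ∠ = arctan(20/100) ≈ 11.31°
|G| = 10 · 33598 / 57760 ≈ 5.8168
Gain = 20 log₁₀(5.8168) ≈ 15.29 dB
∠G = 28.10° − 143.45° = -115.35°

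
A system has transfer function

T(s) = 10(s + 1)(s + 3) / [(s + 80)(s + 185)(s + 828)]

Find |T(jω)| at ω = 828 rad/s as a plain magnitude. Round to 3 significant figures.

0.00830

At s = jω = j828:
zero (s+1): 1 + j828 → |·| = √(1²+828²) = √685585 ≈ 828, ∠ = arctan(828/1) ≈ 89.93°
zero (s+3): 3 + j828 → |·| = √(3²+828²) = √685593 ≈ 828.01, ∠ = arctan(828/3) ≈ 89.79°
pole (s+80): 80 + j828 → |·| = √(80²+828²) = √691984 ≈ 831.86, ∠ = arctan(828/80) ≈ 84.48°
pole (s+185): 185 + j828 → |·| = √(185²+828²) = √719809 ≈ 848.42, ∠ = arctan(828/185) ≈ 77.41°
pole (s+828): 828 + j828 → |·| = √(828²+828²) = √1371168 ≈ 1171, ∠ = arctan(828/828) ≈ 45.00°
|T| = 10 · 6.8559e+05 / 8.2645e+08 ≈ 0.0082956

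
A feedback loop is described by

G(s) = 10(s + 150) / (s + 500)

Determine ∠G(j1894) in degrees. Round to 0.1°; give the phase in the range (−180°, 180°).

10.3°

At s = jω = j1894:
zero (s+150): 150 + j1894 → |·| = √(150²+1894²) = √3609736 ≈ 1899.9, ∠ = arctan(1894/150) ≈ 85.47°
pole (s+500): 500 + j1894 → |·| = √(500²+1894²) = √3837236 ≈ 1958.9, ∠ = arctan(1894/500) ≈ 75.21°
∠G = 85.47° − 75.21° = 10.26°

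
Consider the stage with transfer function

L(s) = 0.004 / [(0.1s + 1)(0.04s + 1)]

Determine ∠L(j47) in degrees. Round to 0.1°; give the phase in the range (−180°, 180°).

-140.0°

At ω = 47 rad/s:
pole (1 + j47·0.1) = 1 + j4.7 → |·| ≈ 4.8052, ∠ ≈ 77.99°
pole (1 + j47·0.04) = 1 + j1.88 → |·| ≈ 2.1294, ∠ ≈ 61.99°
∠L = (0°) − (77.99° + 61.99°) = -139.98°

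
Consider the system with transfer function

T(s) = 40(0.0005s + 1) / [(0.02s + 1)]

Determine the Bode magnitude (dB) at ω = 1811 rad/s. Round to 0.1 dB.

3.5 dB

At ω = 1811 rad/s:
zero (1 + j1811·0.0005) = 1 + j0.9055 → |·| ≈ 1.349, ∠ ≈ 42.16°
pole (1 + j1811·0.02) = 1 + j36.22 → |·| ≈ 36.234, ∠ ≈ 88.42°
|T| = 40 · 1.349 / (36.234) ≈ 1.4892
Gain = 20 log₁₀(1.4892) ≈ 3.46 dB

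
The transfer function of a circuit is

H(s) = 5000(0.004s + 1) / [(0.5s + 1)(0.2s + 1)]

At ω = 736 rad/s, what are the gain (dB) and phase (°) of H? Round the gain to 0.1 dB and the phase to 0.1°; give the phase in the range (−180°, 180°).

At ω = 736 rad/s:
zero (1 + j736·0.004) = 1 + j2.944 → |·| ≈ 3.1092, ∠ ≈ 71.24°
pole (1 + j736·0.5) = 1 + j368 → |·| ≈ 368, ∠ ≈ 89.84°
pole (1 + j736·0.2) = 1 + j147.2 → |·| ≈ 147.2, ∠ ≈ 89.61°
|H| = 5000 · 3.1092 / (368 · 147.2) ≈ 0.28699
Gain = 20 log₁₀(0.28699) ≈ -10.84 dB
∠H = (71.24°) − (89.84° + 89.61°) = -108.21°

-10.8 dB, -108.2°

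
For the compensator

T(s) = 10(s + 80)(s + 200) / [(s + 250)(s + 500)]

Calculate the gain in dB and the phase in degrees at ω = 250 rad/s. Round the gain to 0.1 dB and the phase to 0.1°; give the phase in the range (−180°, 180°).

At s = jω = j250:
zero (s+80): 80 + j250 → |·| = √(80²+250²) = √68900 ≈ 262.49, ∠ = arctan(250/80) ≈ 72.26°
zero (s+200): 200 + j250 → |·| = √(200²+250²) = √102500 ≈ 320.16, ∠ = arctan(250/200) ≈ 51.34°
pole (s+250): 250 + j250 → |·| = √(250²+250²) = √125000 ≈ 353.55, ∠ = arctan(250/250) ≈ 45.00°
pole (s+500): 500 + j250 → |·| = √(500²+250²) = √312500 ≈ 559.02, ∠ = arctan(250/500) ≈ 26.57°
|T| = 10 · 84039 / 1.9764e+05 ≈ 4.2521
Gain = 20 log₁₀(4.2521) ≈ 12.57 dB
∠T = 123.60° − 71.57° = 52.03°

12.6 dB, 52.0°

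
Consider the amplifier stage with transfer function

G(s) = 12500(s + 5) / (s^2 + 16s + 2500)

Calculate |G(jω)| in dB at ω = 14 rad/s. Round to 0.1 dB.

38.1 dB

At s = jω = j14:
zero (s+5): 5 + j14 → |·| = √(5²+14²) = √221 ≈ 14.866, ∠ = arctan(14/5) ≈ 70.35°
quadratic: (j14)² + 16·j14 + 2500 = 2304 + j224 → |·| ≈ 2314.9, ∠ ≈ 5.55°
|G| = 12500 · 14.866 / 2314.9 ≈ 80.273
Gain = 20 log₁₀(80.273) ≈ 38.09 dB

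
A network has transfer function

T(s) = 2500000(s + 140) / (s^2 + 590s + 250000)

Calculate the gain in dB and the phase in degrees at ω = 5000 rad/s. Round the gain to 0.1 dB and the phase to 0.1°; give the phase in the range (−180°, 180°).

At s = jω = j5000:
zero (s+140): 140 + j5000 → |·| = √(140²+5000²) = √25019600 ≈ 5002, ∠ = arctan(5000/140) ≈ 88.40°
quadratic: (j5000)² + 590·j5000 + 250000 = -24750000 + j2950000 → |·| ≈ 2.4925e+07, ∠ ≈ 173.20°
|T| = 2500000 · 5002 / 2.4925e+07 ≈ 501.71
Gain = 20 log₁₀(501.71) ≈ 54.01 dB
∠T = 88.40° − 173.20° = -84.80°

54.0 dB, -84.8°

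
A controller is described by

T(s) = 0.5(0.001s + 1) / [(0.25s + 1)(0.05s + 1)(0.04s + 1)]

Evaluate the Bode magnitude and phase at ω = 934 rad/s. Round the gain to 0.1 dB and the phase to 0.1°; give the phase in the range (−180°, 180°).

At ω = 934 rad/s:
zero (1 + j934·0.001) = 1 + j0.934 → |·| ≈ 1.3683, ∠ ≈ 43.05°
pole (1 + j934·0.25) = 1 + j233.5 → |·| ≈ 233.5, ∠ ≈ 89.75°
pole (1 + j934·0.05) = 1 + j46.7 → |·| ≈ 46.711, ∠ ≈ 88.77°
pole (1 + j934·0.04) = 1 + j37.36 → |·| ≈ 37.373, ∠ ≈ 88.47°
|T| = 0.5 · 1.3683 / (233.5 · 46.711 · 37.373) ≈ 1.6784e-06
Gain = 20 log₁₀(1.6784e-06) ≈ -115.50 dB
∠T = (43.05°) − (89.75° + 88.77° + 88.47°) = -223.94° ≡ 136.06° (principal value)

-115.5 dB, 136.1°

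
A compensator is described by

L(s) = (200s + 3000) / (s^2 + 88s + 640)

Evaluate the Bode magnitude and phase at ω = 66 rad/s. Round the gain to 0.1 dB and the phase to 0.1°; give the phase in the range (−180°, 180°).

5.9 dB, -45.4°

Substitute s = j66:
Numerator: 200(j66) + 3000 = 3000 + j13200
Denominator: (j66)^2 + 88(j66) + 640 = -3716 + j5808
|N| = √(3000² + 13200²) ≈ 13537, ∠N ≈ 77.20°
|D| = √(3716² + 5808²) ≈ 6895, ∠D ≈ 122.61°
|L| = 13537 / 6895 ≈ 1.9633
Gain = 20 log₁₀(1.9633) ≈ 5.86 dB
∠L = 77.20° − 122.61° = -45.41°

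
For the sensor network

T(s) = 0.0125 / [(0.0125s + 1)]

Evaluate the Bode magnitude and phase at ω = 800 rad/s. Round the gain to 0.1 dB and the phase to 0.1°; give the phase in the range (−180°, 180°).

At ω = 800 rad/s:
pole (1 + j800·0.0125) = 1 + j10 → |·| ≈ 10.05, ∠ ≈ 84.29°
|T| = 0.0125 · 1 / (10.05) ≈ 0.0012438
Gain = 20 log₁₀(0.0012438) ≈ -58.10 dB
∠T = (0°) − (84.29°) = -84.29°

-58.1 dB, -84.3°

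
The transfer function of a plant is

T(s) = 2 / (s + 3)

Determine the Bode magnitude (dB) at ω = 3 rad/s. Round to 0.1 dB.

-6.5 dB

Substitute s = j3:
Numerator: 2 = 2 + j0
Denominator: (j3) + 3 = 3 + j3
|N| = √(2² + 0²) ≈ 2, ∠N ≈ 0.00°
|D| = √(3² + 3²) ≈ 4.2426, ∠D ≈ 45.00°
|T| = 2 / 4.2426 ≈ 0.47141
Gain = 20 log₁₀(0.47141) ≈ -6.53 dB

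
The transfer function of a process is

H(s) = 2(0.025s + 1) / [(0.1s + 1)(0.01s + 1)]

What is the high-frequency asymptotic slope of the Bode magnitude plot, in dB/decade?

Each pole contributes −20 dB/decade at high frequency; each zero contributes +20 dB/decade.
Net: 1 zero(s) − 2 pole(s) → -20 dB/decade.

-20 dB/decade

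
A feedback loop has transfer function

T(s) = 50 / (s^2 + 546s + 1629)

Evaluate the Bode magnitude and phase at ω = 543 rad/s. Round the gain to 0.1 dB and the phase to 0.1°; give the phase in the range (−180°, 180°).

Substitute s = j543:
Numerator: 50 = 50 + j0
Denominator: (j543)^2 + 546(j543) + 1629 = -293220 + j296478
|N| = √(50² + 0²) ≈ 50, ∠N ≈ 0.00°
|D| = √(293220² + 296478²) ≈ 4.1699e+05, ∠D ≈ 134.68°
|T| = 50 / 4.1699e+05 ≈ 0.00011991
Gain = 20 log₁₀(0.00011991) ≈ -78.42 dB
∠T = 0.00° − 134.68° = -134.68°

-78.4 dB, -134.7°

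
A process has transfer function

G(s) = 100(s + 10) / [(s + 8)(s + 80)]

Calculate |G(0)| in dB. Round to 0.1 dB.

G(0) = 100·10 / (8·80) = 1.5625
20 log₁₀(1.5625) ≈ 3.88 dB

3.9 dB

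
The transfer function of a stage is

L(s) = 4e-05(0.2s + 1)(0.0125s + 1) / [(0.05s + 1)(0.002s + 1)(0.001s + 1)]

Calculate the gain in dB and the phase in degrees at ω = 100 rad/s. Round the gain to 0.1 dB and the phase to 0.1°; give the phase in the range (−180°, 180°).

-72.2 dB, 42.8°

At ω = 100 rad/s:
zero (1 + j100·0.2) = 1 + j20 → |·| ≈ 20.025, ∠ ≈ 87.14°
zero (1 + j100·0.0125) = 1 + j1.25 → |·| ≈ 1.6008, ∠ ≈ 51.34°
pole (1 + j100·0.05) = 1 + j5 → |·| ≈ 5.099, ∠ ≈ 78.69°
pole (1 + j100·0.002) = 1 + j0.2 → |·| ≈ 1.0198, ∠ ≈ 11.31°
pole (1 + j100·0.001) = 1 + j0.1 → |·| ≈ 1.005, ∠ ≈ 5.71°
|L| = 4e-05 · 20.025 · 1.6008 / (5.099 · 1.0198 · 1.005) ≈ 0.00024536
Gain = 20 log₁₀(0.00024536) ≈ -72.20 dB
∠L = (87.14° + 51.34°) − (78.69° + 11.31° + 5.71°) = 42.77°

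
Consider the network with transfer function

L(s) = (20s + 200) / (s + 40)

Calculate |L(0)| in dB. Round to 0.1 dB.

14.0 dB

L(0) = 200 / 40 = 5
20 log₁₀(5) ≈ 13.98 dB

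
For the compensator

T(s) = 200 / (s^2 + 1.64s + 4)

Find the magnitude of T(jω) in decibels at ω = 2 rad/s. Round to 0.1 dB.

35.7 dB

At s = jω = j2:
quadratic: (j2)² + 1.64·j2 + 4 = 0 + j3.28 → |·| ≈ 3.28, ∠ ≈ 90.00°
|T| = 200 / 3.28 ≈ 60.976
Gain = 20 log₁₀(60.976) ≈ 35.70 dB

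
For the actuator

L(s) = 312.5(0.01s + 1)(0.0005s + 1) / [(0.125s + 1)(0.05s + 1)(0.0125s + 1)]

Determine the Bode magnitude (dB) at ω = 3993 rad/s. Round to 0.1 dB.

-45.0 dB

At ω = 3993 rad/s:
zero (1 + j3993·0.01) = 1 + j39.93 → |·| ≈ 39.943, ∠ ≈ 88.57°
zero (1 + j3993·0.0005) = 1 + j1.9965 → |·| ≈ 2.2329, ∠ ≈ 63.39°
pole (1 + j3993·0.125) = 1 + j499.125 → |·| ≈ 499.13, ∠ ≈ 89.89°
pole (1 + j3993·0.05) = 1 + j199.65 → |·| ≈ 199.65, ∠ ≈ 89.71°
pole (1 + j3993·0.0125) = 1 + j49.9125 → |·| ≈ 49.923, ∠ ≈ 88.85°
|L| = 312.5 · 39.943 · 2.2329 / (499.13 · 199.65 · 49.923) ≈ 0.0056024
Gain = 20 log₁₀(0.0056024) ≈ -45.03 dB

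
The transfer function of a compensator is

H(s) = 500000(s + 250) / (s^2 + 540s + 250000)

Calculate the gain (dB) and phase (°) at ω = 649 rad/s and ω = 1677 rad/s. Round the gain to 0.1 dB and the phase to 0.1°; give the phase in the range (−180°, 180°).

At s = jω = j649:
zero (s+250): 250 + j649 → |·| = √(250²+649²) = √483701 ≈ 695.49, ∠ = arctan(649/250) ≈ 68.93°
quadratic: (j649)² + 540·j649 + 250000 = -171201 + j350460 → |·| ≈ 3.9004e+05, ∠ ≈ 116.04°
|H| = 500000 · 695.49 / 3.9004e+05 ≈ 891.56
Gain = 20 log₁₀(891.56) ≈ 59.00 dB
∠H = 68.93° − 116.04° = -47.11°

At s = jω = j1677:
zero (s+250): 250 + j1677 → |·| = √(250²+1677²) = √2874829 ≈ 1695.5, ∠ = arctan(1677/250) ≈ 81.52°
quadratic: (j1677)² + 540·j1677 + 250000 = -2562329 + j905580 → |·| ≈ 2.7176e+06, ∠ ≈ 160.54°
|H| = 500000 · 1695.5 / 2.7176e+06 ≈ 311.95
Gain = 20 log₁₀(311.95) ≈ 49.88 dB
∠H = 81.52° − 160.54° = -79.02°

ω = 649: 59.0 dB, -47.1°; ω = 1677: 49.9 dB, -79.0°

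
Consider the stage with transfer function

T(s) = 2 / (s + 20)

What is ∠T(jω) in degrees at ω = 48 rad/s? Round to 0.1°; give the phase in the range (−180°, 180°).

Substitute s = j48:
Numerator: 2 = 2 + j0
Denominator: (j48) + 20 = 20 + j48
|N| = √(2² + 0²) ≈ 2, ∠N ≈ 0.00°
|D| = √(20² + 48²) ≈ 52, ∠D ≈ 67.38°
∠T = 0.00° − 67.38° = -67.38°

-67.4°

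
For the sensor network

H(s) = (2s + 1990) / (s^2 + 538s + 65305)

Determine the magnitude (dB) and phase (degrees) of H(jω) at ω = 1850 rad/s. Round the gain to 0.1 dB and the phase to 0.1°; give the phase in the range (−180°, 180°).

Substitute s = j1850:
Numerator: 2(j1850) + 1990 = 1990 + j3700
Denominator: (j1850)^2 + 538(j1850) + 65305 = -3357195 + j995300
|N| = √(1990² + 3700²) ≈ 4201.2, ∠N ≈ 61.73°
|D| = √(3357195² + 995300²) ≈ 3.5016e+06, ∠D ≈ 163.49°
|H| = 4201.2 / 3.5016e+06 ≈ 0.0011998
Gain = 20 log₁₀(0.0011998) ≈ -58.42 dB
∠H = 61.73° − 163.49° = -101.76°

-58.4 dB, -101.8°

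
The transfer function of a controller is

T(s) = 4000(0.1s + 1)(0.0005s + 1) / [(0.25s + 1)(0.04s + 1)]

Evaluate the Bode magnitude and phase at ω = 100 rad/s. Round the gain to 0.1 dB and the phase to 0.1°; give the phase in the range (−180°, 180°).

51.8 dB, -76.5°

At ω = 100 rad/s:
zero (1 + j100·0.1) = 1 + j10 → |·| ≈ 10.05, ∠ ≈ 84.29°
zero (1 + j100·0.0005) = 1 + j0.05 → |·| ≈ 1.0012, ∠ ≈ 2.86°
pole (1 + j100·0.25) = 1 + j25 → |·| ≈ 25.02, ∠ ≈ 87.71°
pole (1 + j100·0.04) = 1 + j4 → |·| ≈ 4.1231, ∠ ≈ 75.96°
|T| = 4000 · 10.05 · 1.0012 / (25.02 · 4.1231) ≈ 390.15
Gain = 20 log₁₀(390.15) ≈ 51.82 dB
∠T = (84.29° + 2.86°) − (87.71° + 75.96°) = -76.52°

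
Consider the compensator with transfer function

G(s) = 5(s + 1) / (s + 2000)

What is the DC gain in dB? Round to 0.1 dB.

G(0) = 5·1 / (2000) = 0.0025
20 log₁₀(0.0025) ≈ -52.04 dB

-52.0 dB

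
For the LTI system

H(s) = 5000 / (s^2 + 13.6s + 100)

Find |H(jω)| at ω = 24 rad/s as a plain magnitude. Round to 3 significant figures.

At s = jω = j24:
quadratic: (j24)² + 13.6·j24 + 100 = -476 + j326.4 → |·| ≈ 577.16, ∠ ≈ 145.56°
|H| = 5000 / 577.16 ≈ 8.6631

8.66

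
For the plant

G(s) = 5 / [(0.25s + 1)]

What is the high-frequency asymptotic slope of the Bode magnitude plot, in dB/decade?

-20 dB/decade

Each pole contributes −20 dB/decade at high frequency; each zero contributes +20 dB/decade.
Net: 0 zero(s) − 1 pole(s) → -20 dB/decade.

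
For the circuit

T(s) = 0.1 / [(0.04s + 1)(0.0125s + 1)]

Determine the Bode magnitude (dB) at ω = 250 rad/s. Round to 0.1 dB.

At ω = 250 rad/s:
pole (1 + j250·0.04) = 1 + j10 → |·| ≈ 10.05, ∠ ≈ 84.29°
pole (1 + j250·0.0125) = 1 + j3.125 → |·| ≈ 3.2811, ∠ ≈ 72.26°
|T| = 0.1 · 1 / (10.05 · 3.2811) ≈ 0.0030326
Gain = 20 log₁₀(0.0030326) ≈ -50.36 dB

-50.4 dB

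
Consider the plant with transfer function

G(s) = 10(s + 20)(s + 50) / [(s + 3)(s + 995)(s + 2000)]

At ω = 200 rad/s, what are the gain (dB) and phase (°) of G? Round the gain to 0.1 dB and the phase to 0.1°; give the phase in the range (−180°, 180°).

At s = jω = j200:
zero (s+20): 20 + j200 → |·| = √(20²+200²) = √40400 ≈ 201, ∠ = arctan(200/20) ≈ 84.29°
zero (s+50): 50 + j200 → |·| = √(50²+200²) = √42500 ≈ 206.16, ∠ = arctan(200/50) ≈ 75.96°
pole (s+3): 3 + j200 → |·| = √(3²+200²) = √40009 ≈ 200.02, ∠ = arctan(200/3) ≈ 89.14°
pole (s+995): 995 + j200 → |·| = √(995²+200²) = √1030025 ≈ 1014.9, ∠ = arctan(200/995) ≈ 11.37°
pole (s+2000): 2000 + j200 → |·| = √(2000²+200²) = √4040000 ≈ 2010, ∠ = arctan(200/2000) ≈ 5.71°
|G| = 10 · 41438 / 4.0803e+08 ≈ 0.0010156
Gain = 20 log₁₀(0.0010156) ≈ -59.87 dB
∠G = 160.25° − 106.22° = 54.03°

-59.9 dB, 54.0°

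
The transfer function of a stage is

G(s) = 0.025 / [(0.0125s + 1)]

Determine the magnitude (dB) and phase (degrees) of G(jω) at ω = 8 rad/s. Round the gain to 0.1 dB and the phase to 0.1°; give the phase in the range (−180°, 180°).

At ω = 8 rad/s:
pole (1 + j8·0.0125) = 1 + j0.1 → |·| ≈ 1.005, ∠ ≈ 5.71°
|G| = 0.025 · 1 / (1.005) ≈ 0.024876
Gain = 20 log₁₀(0.024876) ≈ -32.08 dB
∠G = (0°) − (5.71°) = -5.71°

-32.1 dB, -5.7°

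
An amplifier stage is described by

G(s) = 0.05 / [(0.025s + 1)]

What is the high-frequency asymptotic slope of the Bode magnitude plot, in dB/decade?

Each pole contributes −20 dB/decade at high frequency; each zero contributes +20 dB/decade.
Net: 0 zero(s) − 1 pole(s) → -20 dB/decade.

-20 dB/decade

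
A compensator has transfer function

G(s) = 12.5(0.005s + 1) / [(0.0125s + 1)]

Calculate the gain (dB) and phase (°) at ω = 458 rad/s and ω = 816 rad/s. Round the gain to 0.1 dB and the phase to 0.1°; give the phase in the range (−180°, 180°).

ω = 458: 14.6 dB, -13.7°; ω = 816: 14.2 dB, -8.2°

At ω = 458 rad/s:
zero (1 + j458·0.005) = 1 + j2.29 → |·| ≈ 2.4988, ∠ ≈ 66.41°
pole (1 + j458·0.0125) = 1 + j5.725 → |·| ≈ 5.8117, ∠ ≈ 80.09°
|G| = 12.5 · 2.4988 / (5.8117) ≈ 5.3745
Gain = 20 log₁₀(5.3745) ≈ 14.61 dB
∠G = (66.41°) − (80.09°) = -13.68°

At ω = 816 rad/s:
zero (1 + j816·0.005) = 1 + j4.08 → |·| ≈ 4.2008, ∠ ≈ 76.23°
pole (1 + j816·0.0125) = 1 + j10.2 → |·| ≈ 10.249, ∠ ≈ 84.40°
|G| = 12.5 · 4.2008 / (10.249) ≈ 5.1234
Gain = 20 log₁₀(5.1234) ≈ 14.19 dB
∠G = (76.23°) − (84.40°) = -8.17°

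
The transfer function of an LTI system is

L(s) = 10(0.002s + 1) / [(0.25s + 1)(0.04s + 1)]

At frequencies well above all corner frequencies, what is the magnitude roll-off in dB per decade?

Each pole contributes −20 dB/decade at high frequency; each zero contributes +20 dB/decade.
Net: 1 zero(s) − 2 pole(s) → -20 dB/decade.

-20 dB/decade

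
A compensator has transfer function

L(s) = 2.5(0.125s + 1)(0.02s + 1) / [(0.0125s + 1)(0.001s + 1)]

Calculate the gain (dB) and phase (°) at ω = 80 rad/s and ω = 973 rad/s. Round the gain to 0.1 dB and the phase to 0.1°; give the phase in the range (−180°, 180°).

ω = 80: 30.5 dB, 92.7°; ω = 973: 50.8 dB, 47.1°

At ω = 80 rad/s:
zero (1 + j80·0.125) = 1 + j10 → |·| ≈ 10.05, ∠ ≈ 84.29°
zero (1 + j80·0.02) = 1 + j1.6 → |·| ≈ 1.8868, ∠ ≈ 57.99°
pole (1 + j80·0.0125) = 1 + j1 → |·| ≈ 1.4142, ∠ ≈ 45.00°
pole (1 + j80·0.001) = 1 + j0.08 → |·| ≈ 1.0032, ∠ ≈ 4.57°
|L| = 2.5 · 10.05 · 1.8868 / (1.4142 · 1.0032) ≈ 33.414
Gain = 20 log₁₀(33.414) ≈ 30.48 dB
∠L = (84.29° + 57.99°) − (45.00° + 4.57°) = 92.71°

At ω = 973 rad/s:
zero (1 + j973·0.125) = 1 + j121.625 → |·| ≈ 121.63, ∠ ≈ 89.53°
zero (1 + j973·0.02) = 1 + j19.46 → |·| ≈ 19.486, ∠ ≈ 87.06°
pole (1 + j973·0.0125) = 1 + j12.1625 → |·| ≈ 12.204, ∠ ≈ 85.30°
pole (1 + j973·0.001) = 1 + j0.973 → |·| ≈ 1.3953, ∠ ≈ 44.22°
|L| = 2.5 · 121.63 · 19.486 / (12.204 · 1.3953) ≈ 347.96
Gain = 20 log₁₀(347.96) ≈ 50.83 dB
∠L = (89.53° + 87.06°) − (85.30° + 44.22°) = 47.07°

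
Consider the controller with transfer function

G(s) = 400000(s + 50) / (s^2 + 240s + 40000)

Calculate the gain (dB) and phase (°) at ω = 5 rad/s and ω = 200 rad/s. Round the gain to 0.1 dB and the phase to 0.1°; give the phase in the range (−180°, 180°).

ω = 5: 54.0 dB, 4.0°; ω = 200: 64.7 dB, -14.0°

At s = jω = j5:
zero (s+50): 50 + j5 → |·| = √(50²+5²) = √2525 ≈ 50.249, ∠ = arctan(5/50) ≈ 5.71°
quadratic: (j5)² + 240·j5 + 40000 = 39975 + j1200 → |·| ≈ 39993, ∠ ≈ 1.72°
|G| = 400000 · 50.249 / 39993 ≈ 502.58
Gain = 20 log₁₀(502.58) ≈ 54.02 dB
∠G = 5.71° − 1.72° = 3.99°

At s = jω = j200:
zero (s+50): 50 + j200 → |·| = √(50²+200²) = √42500 ≈ 206.16, ∠ = arctan(200/50) ≈ 75.96°
quadratic: (j200)² + 240·j200 + 40000 = 0 + j48000 → |·| ≈ 48000, ∠ ≈ 90.00°
|G| = 400000 · 206.16 / 48000 ≈ 1718
Gain = 20 log₁₀(1718) ≈ 64.70 dB
∠G = 75.96° − 90.00° = -14.04°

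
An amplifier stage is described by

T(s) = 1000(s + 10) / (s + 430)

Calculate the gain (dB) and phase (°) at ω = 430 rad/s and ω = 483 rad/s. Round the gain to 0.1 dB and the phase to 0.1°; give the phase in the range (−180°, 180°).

ω = 430: 57.0 dB, 43.7°; ω = 483: 57.5 dB, 40.5°

At s = jω = j430:
zero (s+10): 10 + j430 → |·| = √(10²+430²) = √185000 ≈ 430.12, ∠ = arctan(430/10) ≈ 88.67°
pole (s+430): 430 + j430 → |·| = √(430²+430²) = √369800 ≈ 608.11, ∠ = arctan(430/430) ≈ 45.00°
|T| = 1000 · 430.12 / 608.11 ≈ 707.31
Gain = 20 log₁₀(707.31) ≈ 56.99 dB
∠T = 88.67° − 45.00° = 43.67°

At s = jω = j483:
zero (s+10): 10 + j483 → |·| = √(10²+483²) = √233389 ≈ 483.1, ∠ = arctan(483/10) ≈ 88.81°
pole (s+430): 430 + j483 → |·| = √(430²+483²) = √418189 ≈ 646.68, ∠ = arctan(483/430) ≈ 48.32°
|T| = 1000 · 483.1 / 646.68 ≈ 747.05
Gain = 20 log₁₀(747.05) ≈ 57.47 dB
∠T = 88.81° − 48.32° = 40.49°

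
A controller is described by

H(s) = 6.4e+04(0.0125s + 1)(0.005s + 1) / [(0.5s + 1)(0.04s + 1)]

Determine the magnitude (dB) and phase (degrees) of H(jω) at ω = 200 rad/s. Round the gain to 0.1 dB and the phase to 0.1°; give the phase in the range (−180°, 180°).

At ω = 200 rad/s:
zero (1 + j200·0.0125) = 1 + j2.5 → |·| ≈ 2.6926, ∠ ≈ 68.20°
zero (1 + j200·0.005) = 1 + j1 → |·| ≈ 1.4142, ∠ ≈ 45.00°
pole (1 + j200·0.5) = 1 + j100 → |·| ≈ 100, ∠ ≈ 89.43°
pole (1 + j200·0.04) = 1 + j8 → |·| ≈ 8.0623, ∠ ≈ 82.87°
|H| = 6.4e+04 · 2.6926 · 1.4142 / (100 · 8.0623) ≈ 302.28
Gain = 20 log₁₀(302.28) ≈ 49.61 dB
∠H = (68.20° + 45.00°) − (89.43° + 82.87°) = -59.10°

49.6 dB, -59.1°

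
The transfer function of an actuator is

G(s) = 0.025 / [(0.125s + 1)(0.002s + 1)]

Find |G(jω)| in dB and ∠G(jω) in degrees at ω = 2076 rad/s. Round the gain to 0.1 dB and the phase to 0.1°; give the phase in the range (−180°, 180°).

-92.9 dB, -166.2°

At ω = 2076 rad/s:
pole (1 + j2076·0.125) = 1 + j259.5 → |·| ≈ 259.5, ∠ ≈ 89.78°
pole (1 + j2076·0.002) = 1 + j4.152 → |·| ≈ 4.2707, ∠ ≈ 76.46°
|G| = 0.025 · 1 / (259.5 · 4.2707) ≈ 2.2558e-05
Gain = 20 log₁₀(2.2558e-05) ≈ -92.93 dB
∠G = (0°) − (89.78° + 76.46°) = -166.24°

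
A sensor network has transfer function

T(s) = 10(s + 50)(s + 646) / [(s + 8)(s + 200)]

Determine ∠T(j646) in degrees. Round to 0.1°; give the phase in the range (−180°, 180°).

At s = jω = j646:
zero (s+50): 50 + j646 → |·| = √(50²+646²) = √419816 ≈ 647.93, ∠ = arctan(646/50) ≈ 85.57°
zero (s+646): 646 + j646 → |·| = √(646²+646²) = √834632 ≈ 913.58, ∠ = arctan(646/646) ≈ 45.00°
pole (s+8): 8 + j646 → |·| = √(8²+646²) = √417380 ≈ 646.05, ∠ = arctan(646/8) ≈ 89.29°
pole (s+200): 200 + j646 → |·| = √(200²+646²) = √457316 ≈ 676.25, ∠ = arctan(646/200) ≈ 72.80°
∠T = 130.57° − 162.09° = -31.52°

-31.5°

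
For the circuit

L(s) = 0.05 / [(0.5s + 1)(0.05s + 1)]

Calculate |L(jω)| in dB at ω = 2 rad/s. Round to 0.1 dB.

-29.1 dB

At ω = 2 rad/s:
pole (1 + j2·0.5) = 1 + j1 → |·| ≈ 1.4142, ∠ ≈ 45.00°
pole (1 + j2·0.05) = 1 + j0.1 → |·| ≈ 1.005, ∠ ≈ 5.71°
|L| = 0.05 · 1 / (1.4142 · 1.005) ≈ 0.03518
Gain = 20 log₁₀(0.03518) ≈ -29.07 dB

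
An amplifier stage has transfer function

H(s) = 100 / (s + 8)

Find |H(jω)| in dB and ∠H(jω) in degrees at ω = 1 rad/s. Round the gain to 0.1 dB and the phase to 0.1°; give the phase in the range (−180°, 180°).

Substitute s = j1:
Numerator: 100 = 100 + j0
Denominator: (j1) + 8 = 8 + j1
|N| = √(100² + 0²) ≈ 100, ∠N ≈ 0.00°
|D| = √(8² + 1²) ≈ 8.0623, ∠D ≈ 7.13°
|H| = 100 / 8.0623 ≈ 12.403
Gain = 20 log₁₀(12.403) ≈ 21.87 dB
∠H = 0.00° − 7.13° = -7.13°

21.9 dB, -7.1°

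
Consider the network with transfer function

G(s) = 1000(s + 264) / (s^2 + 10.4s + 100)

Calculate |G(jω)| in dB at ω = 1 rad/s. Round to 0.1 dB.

At s = jω = j1:
zero (s+264): 264 + j1 → |·| = √(264²+1²) = √69697 ≈ 264, ∠ = arctan(1/264) ≈ 0.22°
quadratic: (j1)² + 10.4·j1 + 100 = 99 + j10.4 → |·| ≈ 99.545, ∠ ≈ 6.00°
|G| = 1000 · 264 / 99.545 ≈ 2652.1
Gain = 20 log₁₀(2652.1) ≈ 68.47 dB

68.5 dB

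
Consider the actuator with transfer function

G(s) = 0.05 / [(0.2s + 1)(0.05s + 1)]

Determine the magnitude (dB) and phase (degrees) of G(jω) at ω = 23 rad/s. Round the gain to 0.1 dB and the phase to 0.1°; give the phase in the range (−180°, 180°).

At ω = 23 rad/s:
pole (1 + j23·0.2) = 1 + j4.6 → |·| ≈ 4.7074, ∠ ≈ 77.74°
pole (1 + j23·0.05) = 1 + j1.15 → |·| ≈ 1.524, ∠ ≈ 48.99°
|G| = 0.05 · 1 / (4.7074 · 1.524) ≈ 0.0069695
Gain = 20 log₁₀(0.0069695) ≈ -43.14 dB
∠G = (0°) − (77.74° + 48.99°) = -126.73°

-43.1 dB, -126.7°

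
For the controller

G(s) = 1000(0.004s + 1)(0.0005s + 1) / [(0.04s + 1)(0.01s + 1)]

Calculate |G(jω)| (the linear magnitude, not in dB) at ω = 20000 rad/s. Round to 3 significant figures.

At ω = 20000 rad/s:
zero (1 + j20000·0.004) = 1 + j80 → |·| ≈ 80.006, ∠ ≈ 89.28°
zero (1 + j20000·0.0005) = 1 + j10 → |·| ≈ 10.05, ∠ ≈ 84.29°
pole (1 + j20000·0.04) = 1 + j800 → |·| ≈ 800, ∠ ≈ 89.93°
pole (1 + j20000·0.01) = 1 + j200 → |·| ≈ 200, ∠ ≈ 89.71°
|G| = 1000 · 80.006 · 10.05 / (800 · 200) ≈ 5.0254

5.03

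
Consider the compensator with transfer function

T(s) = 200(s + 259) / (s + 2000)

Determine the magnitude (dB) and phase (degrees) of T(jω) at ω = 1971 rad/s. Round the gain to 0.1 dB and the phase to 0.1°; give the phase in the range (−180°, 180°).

At s = jω = j1971:
zero (s+259): 259 + j1971 → |·| = √(259²+1971²) = √3951922 ≈ 1987.9, ∠ = arctan(1971/259) ≈ 82.51°
pole (s+2000): 2000 + j1971 → |·| = √(2000²+1971²) = √7884841 ≈ 2808, ∠ = arctan(1971/2000) ≈ 44.58°
|T| = 200 · 1987.9 / 2808 ≈ 141.59
Gain = 20 log₁₀(141.59) ≈ 43.02 dB
∠T = 82.51° − 44.58° = 37.93°

43.0 dB, 37.9°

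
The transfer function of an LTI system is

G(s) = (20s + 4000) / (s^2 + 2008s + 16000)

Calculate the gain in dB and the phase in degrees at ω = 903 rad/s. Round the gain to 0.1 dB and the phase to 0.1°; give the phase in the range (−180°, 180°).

Substitute s = j903:
Numerator: 20(j903) + 4000 = 4000 + j18060
Denominator: (j903)^2 + 2008(j903) + 16000 = -799409 + j1813224
|N| = √(4000² + 18060²) ≈ 18498, ∠N ≈ 77.51°
|D| = √(799409² + 1813224²) ≈ 1.9816e+06, ∠D ≈ 113.79°
|G| = 18498 / 1.9816e+06 ≈ 0.0093349
Gain = 20 log₁₀(0.0093349) ≈ -40.60 dB
∠G = 77.51° − 113.79° = -36.28°

-40.6 dB, -36.3°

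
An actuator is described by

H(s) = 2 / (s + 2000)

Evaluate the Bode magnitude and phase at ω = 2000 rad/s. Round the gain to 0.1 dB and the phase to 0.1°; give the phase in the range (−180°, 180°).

-63.0 dB, -45.0°

At s = jω = j2000:
pole (s+2000): 2000 + j2000 → |·| = √(2000²+2000²) = √8000000 ≈ 2828.4, ∠ = arctan(2000/2000) ≈ 45.00°
|H| = 2 / 2828.4 ≈ 0.00070711
Gain = 20 log₁₀(0.00070711) ≈ -63.01 dB
∠H = 0.00° − 45.00° = -45.00°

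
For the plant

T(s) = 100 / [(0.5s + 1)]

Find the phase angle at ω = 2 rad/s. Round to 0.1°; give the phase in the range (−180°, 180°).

-45.0°

At ω = 2 rad/s:
pole (1 + j2·0.5) = 1 + j1 → |·| ≈ 1.4142, ∠ ≈ 45.00°
∠T = (0°) − (45.00°) = -45.00°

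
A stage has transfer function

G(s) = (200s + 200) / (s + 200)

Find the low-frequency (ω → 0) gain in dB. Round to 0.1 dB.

G(0) = 200 / 200 = 1
20 log₁₀(1) ≈ 0.00 dB

0.0 dB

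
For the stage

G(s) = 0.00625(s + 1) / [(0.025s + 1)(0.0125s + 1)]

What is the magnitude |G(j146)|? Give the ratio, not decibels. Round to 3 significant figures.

0.116

At ω = 146 rad/s:
zero (1 + j146·1) = 1 + j146 → |·| ≈ 146, ∠ ≈ 89.61°
pole (1 + j146·0.025) = 1 + j3.65 → |·| ≈ 3.7845, ∠ ≈ 74.68°
pole (1 + j146·0.0125) = 1 + j1.825 → |·| ≈ 2.081, ∠ ≈ 61.28°
|G| = 0.00625 · 146 / (3.7845 · 2.081) ≈ 0.11587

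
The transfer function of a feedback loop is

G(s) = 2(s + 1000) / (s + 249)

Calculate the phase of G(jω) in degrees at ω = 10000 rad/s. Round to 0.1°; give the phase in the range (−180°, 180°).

-4.3°

At s = jω = j10000:
zero (s+1000): 1000 + j10000 → |·| = √(1000²+10000²) = √101000000 ≈ 10050, ∠ = arctan(10000/1000) ≈ 84.29°
pole (s+249): 249 + j10000 → |·| = √(249²+10000²) = √100062001 ≈ 10003, ∠ = arctan(10000/249) ≈ 88.57°
∠G = 84.29° − 88.57° = -4.28°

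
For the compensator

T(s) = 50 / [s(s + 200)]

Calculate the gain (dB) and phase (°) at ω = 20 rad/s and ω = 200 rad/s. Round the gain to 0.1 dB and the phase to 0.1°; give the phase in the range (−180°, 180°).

At s = jω = j20:
pole (s+200): 200 + j20 → |·| = √(200²+20²) = √40400 ≈ 201, ∠ = arctan(20/200) ≈ 5.71°
pole at origin: |s| = 20, ∠ = 90.00° (in denominator)
|T| = 50 / 4020 ≈ 0.012438
Gain = 20 log₁₀(0.012438) ≈ -38.10 dB
∠T = 0.00° − 95.71° = -95.71°

At s = jω = j200:
pole (s+200): 200 + j200 → |·| = √(200²+200²) = √80000 ≈ 282.84, ∠ = arctan(200/200) ≈ 45.00°
pole at origin: |s| = 200, ∠ = 90.00° (in denominator)
|T| = 50 / 56568 ≈ 0.00088389
Gain = 20 log₁₀(0.00088389) ≈ -61.07 dB
∠T = 0.00° − 135.00° = -135.00°

ω = 20: -38.1 dB, -95.7°; ω = 200: -61.1 dB, -135.0°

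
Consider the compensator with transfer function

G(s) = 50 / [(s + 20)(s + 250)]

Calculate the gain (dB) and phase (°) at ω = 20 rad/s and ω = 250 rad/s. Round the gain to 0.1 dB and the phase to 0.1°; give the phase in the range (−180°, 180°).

At s = jω = j20:
pole (s+20): 20 + j20 → |·| = √(20²+20²) = √800 ≈ 28.284, ∠ = arctan(20/20) ≈ 45.00°
pole (s+250): 250 + j20 → |·| = √(250²+20²) = √62900 ≈ 250.8, ∠ = arctan(20/250) ≈ 4.57°
|G| = 50 / 7093.6 ≈ 0.0070486
Gain = 20 log₁₀(0.0070486) ≈ -43.04 dB
∠G = 0.00° − 49.57° = -49.57°

At s = jω = j250:
pole (s+20): 20 + j250 → |·| = √(20²+250²) = √62900 ≈ 250.8, ∠ = arctan(250/20) ≈ 85.43°
pole (s+250): 250 + j250 → |·| = √(250²+250²) = √125000 ≈ 353.55, ∠ = arctan(250/250) ≈ 45.00°
|G| = 50 / 88670 ≈ 0.00056389
Gain = 20 log₁₀(0.00056389) ≈ -64.98 dB
∠G = 0.00° − 130.43° = -130.43°

ω = 20: -43.0 dB, -49.6°; ω = 250: -65.0 dB, -130.4°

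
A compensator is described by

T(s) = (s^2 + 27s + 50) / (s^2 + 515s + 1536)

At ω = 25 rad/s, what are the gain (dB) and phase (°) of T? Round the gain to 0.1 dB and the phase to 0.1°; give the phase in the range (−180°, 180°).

-23.3 dB, 44.5°

Substitute s = j25:
Numerator: (j25)^2 + 27(j25) + 50 = -575 + j675
Denominator: (j25)^2 + 515(j25) + 1536 = 911 + j12875
|N| = √(575² + 675²) ≈ 886.71, ∠N ≈ 130.43°
|D| = √(911² + 12875²) ≈ 12907, ∠D ≈ 85.95°
|T| = 886.71 / 12907 ≈ 0.0687
Gain = 20 log₁₀(0.0687) ≈ -23.26 dB
∠T = 130.43° − 85.95° = 44.48°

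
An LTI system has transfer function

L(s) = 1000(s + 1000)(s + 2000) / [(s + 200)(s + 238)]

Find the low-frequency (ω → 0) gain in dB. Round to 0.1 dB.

92.5 dB

L(0) = 1000·1000·2000 / (200·238) ≈ 42017
20 log₁₀(42017) ≈ 92.47 dB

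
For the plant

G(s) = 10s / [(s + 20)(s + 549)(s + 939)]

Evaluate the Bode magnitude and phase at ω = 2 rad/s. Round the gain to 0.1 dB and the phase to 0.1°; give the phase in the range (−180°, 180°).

At s = jω = j2:
zero at origin: s = j2 → |·| = 2, ∠ = 90.00°
pole (s+20): 20 + j2 → |·| = √(20²+2²) = √404 ≈ 20.1, ∠ = arctan(2/20) ≈ 5.71°
pole (s+549): 549 + j2 → |·| = √(549²+2²) = √301405 ≈ 549, ∠ = arctan(2/549) ≈ 0.21°
pole (s+939): 939 + j2 → |·| = √(939²+2²) = √881725 ≈ 939, ∠ = arctan(2/939) ≈ 0.12°
|G| = 10 · 2 / 1.0362e+07 ≈ 1.9301e-06
Gain = 20 log₁₀(1.9301e-06) ≈ -114.29 dB
∠G = 90.00° − 6.04° = 83.96°

-114.3 dB, 84.0°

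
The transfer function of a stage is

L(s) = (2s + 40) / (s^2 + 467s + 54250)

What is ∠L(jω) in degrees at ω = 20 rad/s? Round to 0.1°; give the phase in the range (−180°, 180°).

35.2°

Substitute s = j20:
Numerator: 2(j20) + 40 = 40 + j40
Denominator: (j20)^2 + 467(j20) + 54250 = 53850 + j9340
|N| = √(40² + 40²) ≈ 56.569, ∠N ≈ 45.00°
|D| = √(53850² + 9340²) ≈ 54654, ∠D ≈ 9.84°
∠L = 45.00° − 9.84° = 35.16°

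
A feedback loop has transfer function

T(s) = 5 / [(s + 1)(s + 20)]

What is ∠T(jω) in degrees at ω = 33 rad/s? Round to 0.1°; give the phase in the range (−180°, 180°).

-147.0°

At s = jω = j33:
pole (s+1): 1 + j33 → |·| = √(1²+33²) = √1090 ≈ 33.015, ∠ = arctan(33/1) ≈ 88.26°
pole (s+20): 20 + j33 → |·| = √(20²+33²) = √1489 ≈ 38.588, ∠ = arctan(33/20) ≈ 58.78°
∠T = 0.00° − 147.04° = -147.04°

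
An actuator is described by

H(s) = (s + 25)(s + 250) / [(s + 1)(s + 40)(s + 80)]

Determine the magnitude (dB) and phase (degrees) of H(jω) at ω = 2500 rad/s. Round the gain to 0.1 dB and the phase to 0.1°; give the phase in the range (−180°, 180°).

At s = jω = j2500:
zero (s+25): 25 + j2500 → |·| = √(25²+2500²) = √6250625 ≈ 2500.1, ∠ = arctan(2500/25) ≈ 89.43°
zero (s+250): 250 + j2500 → |·| = √(250²+2500²) = √6312500 ≈ 2512.5, ∠ = arctan(2500/250) ≈ 84.29°
pole (s+1): 1 + j2500 → |·| = √(1²+2500²) = √6250001 ≈ 2500, ∠ = arctan(2500/1) ≈ 89.98°
pole (s+40): 40 + j2500 → |·| = √(40²+2500²) = √6251600 ≈ 2500.3, ∠ = arctan(2500/40) ≈ 89.08°
pole (s+80): 80 + j2500 → |·| = √(80²+2500²) = √6256400 ≈ 2501.3, ∠ = arctan(2500/80) ≈ 88.17°
|H| = 1 · 6.2815e+06 / 1.5635e+10 ≈ 0.00040176
Gain = 20 log₁₀(0.00040176) ≈ -67.92 dB
∠H = 173.72° − 267.23° = -93.51°

-67.9 dB, -93.5°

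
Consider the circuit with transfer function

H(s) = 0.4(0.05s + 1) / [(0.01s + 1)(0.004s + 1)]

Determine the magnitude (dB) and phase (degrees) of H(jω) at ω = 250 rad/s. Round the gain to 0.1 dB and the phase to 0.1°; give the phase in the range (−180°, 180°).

At ω = 250 rad/s:
zero (1 + j250·0.05) = 1 + j12.5 → |·| ≈ 12.54, ∠ ≈ 85.43°
pole (1 + j250·0.01) = 1 + j2.5 → |·| ≈ 2.6926, ∠ ≈ 68.20°
pole (1 + j250·0.004) = 1 + j1 → |·| ≈ 1.4142, ∠ ≈ 45.00°
|H| = 0.4 · 12.54 / (2.6926 · 1.4142) ≈ 1.3173
Gain = 20 log₁₀(1.3173) ≈ 2.39 dB
∠H = (85.43°) − (68.20° + 45.00°) = -27.77°

2.4 dB, -27.8°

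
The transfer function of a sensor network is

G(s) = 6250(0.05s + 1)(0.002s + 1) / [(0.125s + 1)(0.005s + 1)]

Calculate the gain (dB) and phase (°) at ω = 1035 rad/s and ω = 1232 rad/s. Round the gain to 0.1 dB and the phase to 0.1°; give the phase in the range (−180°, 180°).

ω = 1035: 60.8 dB, -15.5°; ω = 1232: 60.6 dB, -13.4°

At ω = 1035 rad/s:
zero (1 + j1035·0.05) = 1 + j51.75 → |·| ≈ 51.76, ∠ ≈ 88.89°
zero (1 + j1035·0.002) = 1 + j2.07 → |·| ≈ 2.2989, ∠ ≈ 64.22°
pole (1 + j1035·0.125) = 1 + j129.375 → |·| ≈ 129.38, ∠ ≈ 89.56°
pole (1 + j1035·0.005) = 1 + j5.175 → |·| ≈ 5.2707, ∠ ≈ 79.06°
|G| = 6250 · 51.76 · 2.2989 / (129.38 · 5.2707) ≈ 1090.6
Gain = 20 log₁₀(1090.6) ≈ 60.75 dB
∠G = (88.89° + 64.22°) − (89.56° + 79.06°) = -15.51°

At ω = 1232 rad/s:
zero (1 + j1232·0.05) = 1 + j61.6 → |·| ≈ 61.608, ∠ ≈ 89.07°
zero (1 + j1232·0.002) = 1 + j2.464 → |·| ≈ 2.6592, ∠ ≈ 67.91°
pole (1 + j1232·0.125) = 1 + j154 → |·| ≈ 154, ∠ ≈ 89.63°
pole (1 + j1232·0.005) = 1 + j6.16 → |·| ≈ 6.2406, ∠ ≈ 80.78°
|G| = 6250 · 61.608 · 2.6592 / (154 · 6.2406) ≈ 1065.4
Gain = 20 log₁₀(1065.4) ≈ 60.55 dB
∠G = (89.07° + 67.91°) − (89.63° + 80.78°) = -13.43°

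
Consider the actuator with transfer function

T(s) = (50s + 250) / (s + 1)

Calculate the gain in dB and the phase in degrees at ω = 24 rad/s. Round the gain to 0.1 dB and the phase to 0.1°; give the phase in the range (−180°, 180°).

34.2 dB, -9.4°

Substitute s = j24:
Numerator: 50(j24) + 250 = 250 + j1200
Denominator: (j24) + 1 = 1 + j24
|N| = √(250² + 1200²) ≈ 1225.8, ∠N ≈ 78.23°
|D| = √(1² + 24²) ≈ 24.021, ∠D ≈ 87.61°
|T| = 1225.8 / 24.021 ≈ 51.03
Gain = 20 log₁₀(51.03) ≈ 34.16 dB
∠T = 78.23° − 87.61° = -9.38°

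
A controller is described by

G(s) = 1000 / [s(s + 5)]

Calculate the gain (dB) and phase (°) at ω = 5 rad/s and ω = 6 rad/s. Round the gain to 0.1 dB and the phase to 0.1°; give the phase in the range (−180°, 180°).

ω = 5: 29.0 dB, -135.0°; ω = 6: 26.6 dB, -140.2°

At s = jω = j5:
pole (s+5): 5 + j5 → |·| = √(5²+5²) = √50 ≈ 7.0711, ∠ = arctan(5/5) ≈ 45.00°
pole at origin: |s| = 5, ∠ = 90.00° (in denominator)
|G| = 1000 / 35.355 ≈ 28.285
Gain = 20 log₁₀(28.285) ≈ 29.03 dB
∠G = 0.00° − 135.00° = -135.00°

At s = jω = j6:
pole (s+5): 5 + j6 → |·| = √(5²+6²) = √61 ≈ 7.8102, ∠ = arctan(6/5) ≈ 50.19°
pole at origin: |s| = 6, ∠ = 90.00° (in denominator)
|G| = 1000 / 46.861 ≈ 21.34
Gain = 20 log₁₀(21.34) ≈ 26.58 dB
∠G = 0.00° − 140.19° = -140.19°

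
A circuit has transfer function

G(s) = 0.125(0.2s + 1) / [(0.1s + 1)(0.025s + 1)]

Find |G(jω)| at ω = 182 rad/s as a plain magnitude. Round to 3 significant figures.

0.0536

At ω = 182 rad/s:
zero (1 + j182·0.2) = 1 + j36.4 → |·| ≈ 36.414, ∠ ≈ 88.43°
pole (1 + j182·0.1) = 1 + j18.2 → |·| ≈ 18.227, ∠ ≈ 86.86°
pole (1 + j182·0.025) = 1 + j4.55 → |·| ≈ 4.6586, ∠ ≈ 77.60°
|G| = 0.125 · 36.414 / (18.227 · 4.6586) ≈ 0.053605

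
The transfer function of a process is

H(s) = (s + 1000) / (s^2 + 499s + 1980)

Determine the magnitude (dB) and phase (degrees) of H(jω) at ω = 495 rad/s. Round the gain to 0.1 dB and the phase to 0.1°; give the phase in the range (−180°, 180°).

-49.8 dB, -108.2°

Substitute s = j495:
Numerator: (j495) + 1000 = 1000 + j495
Denominator: (j495)^2 + 499(j495) + 1980 = -243045 + j247005
|N| = √(1000² + 495²) ≈ 1115.8, ∠N ≈ 26.34°
|D| = √(243045² + 247005²) ≈ 3.4653e+05, ∠D ≈ 134.54°
|H| = 1115.8 / 3.4653e+05 ≈ 0.0032199
Gain = 20 log₁₀(0.0032199) ≈ -49.84 dB
∠H = 26.34° − 134.54° = -108.20°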